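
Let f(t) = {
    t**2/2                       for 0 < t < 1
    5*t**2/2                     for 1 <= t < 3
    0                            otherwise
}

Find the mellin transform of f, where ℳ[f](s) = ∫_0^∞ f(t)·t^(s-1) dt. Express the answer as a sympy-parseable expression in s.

summing 2 kernel integrals split by 1 yields ℳ[f](s)
for t in [0, 1): the term is ∫ t**2/2·t^(s-1)
for t in [1, 3): the term is ∫ 5*t**2/2·t^(s-1)

(45*3**s - 4)/(2*(s + 2))
  Re(s) > -2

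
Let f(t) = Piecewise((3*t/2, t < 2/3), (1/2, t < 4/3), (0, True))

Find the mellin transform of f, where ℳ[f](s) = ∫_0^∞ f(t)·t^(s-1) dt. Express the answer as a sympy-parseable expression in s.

(2**s*(s + 1) + s - 1)/(2*(3/2)**s*s*(s + 1))
  Re(s) > -1

strip the common scale on t: t on [0, 1); 1/2 on [1, 2)
summing 2 kernel integrals split by 2/3 yields ℳ[f](s)
segment 0 to 2/3 holds 3*t/2; add its integral
segment [2/3, 4/3) carries 1/2; integrate it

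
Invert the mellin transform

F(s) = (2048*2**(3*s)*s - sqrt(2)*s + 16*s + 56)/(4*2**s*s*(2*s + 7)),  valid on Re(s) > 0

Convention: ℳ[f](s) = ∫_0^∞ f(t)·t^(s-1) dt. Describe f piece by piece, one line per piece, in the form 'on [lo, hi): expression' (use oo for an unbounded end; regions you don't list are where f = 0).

on [0, 1/2): 2
on [1/2, 4): 2*t**(7/2)

slice at 1/2, transform all 2 pieces, and sum them
for t in [0, 1/2): the term is ∫ 2·t^(s-1)
∫ over [1/2, 4) of 2*t**(7/2)·t^(s-1) joins the sum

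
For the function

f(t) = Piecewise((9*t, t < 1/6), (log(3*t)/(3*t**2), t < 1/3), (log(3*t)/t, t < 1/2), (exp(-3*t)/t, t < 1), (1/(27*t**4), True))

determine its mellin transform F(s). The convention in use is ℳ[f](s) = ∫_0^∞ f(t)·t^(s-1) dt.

6**(1 - s)*(108*2**(s - 1)*(s - 4)*(s - 1)**2*(s + 1)*(-2*s + (s - 1)**2 + 3)*uppergamma(s - 1, 3/2) - 108*2**(s - 1)*(s - 4)*(s - 1)**2*(s + 1)*(-2*s + (s - 1)**2 + 3)*uppergamma(s - 1, 3) - 108*2**(s - 1)*(s - 4)*(s - 1)**2*(s + 1) + 108*2**(s - 1)*(s - 4)*(s + 1)*(-2*s + (s - 1)**2 + 3) - 108*3**(s - 1)*(s - 4)*(s - 1)*(s + 1)*(-2*s + (s - 1)**2 + 3)*log(2) + 108*3**(s - 1)*(s - 4)*(s - 1)*(s + 1)*(-2*s + (s - 1)**2 + 3)*log(3) - 108*3**(s - 1)*(s - 4)*(s + 1)*(-2*s + (s - 1)**2 + 3) - 4*6**(s - 1)*(s - 1)**2*(s + 1)*(-2*s + (s - 1)**2 + 3) + 216*(s - 4)*(s - 1)**3*(s + 1)*log(2) - 216*(s - 4)*(s - 1)**2*(s + 1)*log(2) + 216*(s - 4)*(s - 1)**2*(s + 1) + 27*(s - 4)*(s - 1)**2*(-2*s + (s - 1)**2 + 3))/(108*(s - 4)*(s - 1)**2*(s + 1)*(-2*s + (s - 1)**2 + 3))
  -1 < Re(s) < 4

remove the shared t-power first: 9*t**2 on [0, 1/6); log(3*t)/(3*t) on [1/6, 1/3); log(3*t) on [1/3, 1/2); …
remove the common scale on t first: t**2 on [0, 1/2); log(t)/t on [1/2, 1); log(t) on [1, 3/2); …
f breaks at 1/6, 1/3, 1/2, 1 into 5 integrals to sum
on [0, 1/6): add ∫ 9*t·t^(s-1) dt
∫ log(3*t)/(3*t**2)·t^(s-1) over [1/6, 1/3)
the [1/3, 1/2) slice contributes ∫ log(3*t)/t·t^(s-1) dt
segment [1/2, 1) carries exp(-3*t)/t; integrate it
the [1, ∞) slice contributes ∫ 1/(27*t**4)·t^(s-1) dt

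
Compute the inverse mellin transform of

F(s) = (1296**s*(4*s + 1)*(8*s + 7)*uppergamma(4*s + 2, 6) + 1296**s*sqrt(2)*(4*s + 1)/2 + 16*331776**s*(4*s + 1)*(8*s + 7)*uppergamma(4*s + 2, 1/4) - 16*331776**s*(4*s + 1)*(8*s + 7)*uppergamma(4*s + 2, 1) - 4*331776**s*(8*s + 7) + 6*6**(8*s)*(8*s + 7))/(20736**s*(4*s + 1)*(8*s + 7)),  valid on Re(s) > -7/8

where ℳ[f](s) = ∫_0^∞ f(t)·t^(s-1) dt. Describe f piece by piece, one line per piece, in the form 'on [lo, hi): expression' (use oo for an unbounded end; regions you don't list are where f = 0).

invert the power substitution to get t**(7/4) on [0, 1/4); t*exp(-sqrt(t)/2) on [1/4, 4); sqrt(t)/2 on [4, 9); …
back out the power substitution: t**(7/2) on [0, 1/2); t**2*exp(-t/2) on [1/2, 2); t/2 on [2, 3); …
remove the shared t-power first: t**(3/2) on [0, 1/2); exp(-t/2) on [1/2, 2); 1/(2*t) on [2, 3); …
split f at 1/16, 16, 81: ℳ[f](s) collects 4 kernel integrals
∫ over [0, 1/16) of t**(7/8)·t^(s-1) joins the sum
on [1/16, 16) integrate f = sqrt(t)*exp(-t**(1/4)/2) against the kernel
∫ over [16, 81) of t**(1/4)/2·t^(s-1) joins the sum
∫ over [81, ∞) of sqrt(t)*exp(-2*t**(1/4))·t^(s-1) joins the sum

on [0, 1/16): t**(7/8)
on [1/16, 16): sqrt(t)*exp(-t**(1/4)/2)
on [16, 81): t**(1/4)/2
on [81, oo): sqrt(t)*exp(-2*t**(1/4))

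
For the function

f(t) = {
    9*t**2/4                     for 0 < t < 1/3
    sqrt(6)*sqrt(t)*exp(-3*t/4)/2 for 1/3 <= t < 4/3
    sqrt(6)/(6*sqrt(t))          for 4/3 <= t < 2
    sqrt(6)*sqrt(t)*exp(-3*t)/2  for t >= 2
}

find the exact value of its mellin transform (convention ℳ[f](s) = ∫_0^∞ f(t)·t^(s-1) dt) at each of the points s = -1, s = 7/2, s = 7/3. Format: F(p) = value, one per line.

F(-1) = -3*sqrt(2)*sqrt(pi)*erfc(1/2)/2 - 3*sqrt(2)*exp(-1)/2 - sqrt(3)/18 - 3*sqrt(2)*sqrt(pi)*erfc(sqrt(6)) + sqrt(3)*exp(-6) + sqrt(2)/8 + 3*sqrt(2)*sqrt(pi)*erfc(1)/2 + 3/4 + 3*sqrt(2)*exp(-1/4)
F(7/2) = sqrt(6)*(-270336*exp(25/4) + 24156*exp(5/4) + (3*sqrt(2) + 3344)*exp(29/4) + 130152*exp(7))*exp(-29/4)/10692
F(7/3) = -32*2**(1/6)*3**(2/3)*uppergamma(17/6, 1)/27 - 16*2**(1/6)*3**(2/3)/99 + 3**(2/3)/468 + sqrt(2)*3**(2/3)*uppergamma(17/6, 6)/54 + 4*2**(1/3)*sqrt(3)/11 + 32*2**(1/6)*3**(2/3)*uppergamma(17/6, 1/4)/27

back out the common scale on t: t**2 on [0, 1/2); sqrt(t)*exp(-t/2) on [1/2, 2); 1/(2*sqrt(t)) on [2, 3); …
reversing the shared t-power: t**(3/2) on [0, 1/2); exp(-t/2) on [1/2, 2); 1/(2*t) on [2, 3); …
split f at 1/3, 4/3, 2: ℳ[f](s) collects 4 kernel integrals
∫ over [0, 1/3) of 9*t**2/4·t^(s-1) joins the sum
segment 1/3 to 4/3 holds sqrt(6)*sqrt(t)*exp(-3*t/4)/2; add its integral
over [4/3, 2), the kernel integral of sqrt(6)/(6*sqrt(t)) enters the sum
the [2, ∞) slice contributes ∫ sqrt(6)*sqrt(t)*exp(-3*t)/2·t^(s-1) dt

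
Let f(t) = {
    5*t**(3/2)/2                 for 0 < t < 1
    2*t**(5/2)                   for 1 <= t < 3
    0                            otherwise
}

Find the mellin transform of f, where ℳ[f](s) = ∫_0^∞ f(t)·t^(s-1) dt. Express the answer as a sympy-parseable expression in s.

(3**(s + 5/2)*(8*s + 12) + 2*s + 13)/((2*s + 3)*(2*s + 5))
  Re(s) > -3/2

along the cuts 1, ℳ[f](s) splits into 2 integrals
piece [0, 1): integrate 5*t**(3/2)/2 against the kernel
between 1 and 3 the integrand is 2*t**(5/2)·t^(s-1)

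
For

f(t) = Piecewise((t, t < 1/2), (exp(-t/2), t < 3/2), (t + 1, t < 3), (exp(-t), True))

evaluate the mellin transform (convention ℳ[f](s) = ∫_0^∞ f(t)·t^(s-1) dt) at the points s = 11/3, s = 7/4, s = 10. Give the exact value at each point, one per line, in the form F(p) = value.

split f at 1/2, 3/2, 3: ℳ[f](s) collects 4 kernel integrals
[0, 1/2) adds the kernel integral of t
for t in [1/2, 3/2): the term is ∫ exp(-t/2)·t^(s-1)
∫ (t + 1)·t^(s-1) over [3/2, 3)
[3, ∞) adds the kernel integral of exp(-t)

F(11/3) = 2**(1/3)*(-39424*2**(1/3)*uppergamma(11/3, 3/4) - 4941*3**(2/3) + 33 + 2464*2**(2/3)*uppergamma(11/3, 3) + 39424*2**(1/3)*uppergamma(11/3, 1/4) + 60912*6**(2/3))/4928
F(7/4) = 2**(1/4)*(-308*sqrt(2)*uppergamma(7/4, 3/4) - 129*3**(3/4) + 7 + 77*2**(3/4)*uppergamma(7/4, 3) + 308*sqrt(2)*uppergamma(7/4, 1/4) + 384*6**(3/4))/154
F(10) = -201383466759*exp(-3/4)/256 + 2477577947/112640 + 7280604*exp(-3) + 122145247909*exp(-1/4)/256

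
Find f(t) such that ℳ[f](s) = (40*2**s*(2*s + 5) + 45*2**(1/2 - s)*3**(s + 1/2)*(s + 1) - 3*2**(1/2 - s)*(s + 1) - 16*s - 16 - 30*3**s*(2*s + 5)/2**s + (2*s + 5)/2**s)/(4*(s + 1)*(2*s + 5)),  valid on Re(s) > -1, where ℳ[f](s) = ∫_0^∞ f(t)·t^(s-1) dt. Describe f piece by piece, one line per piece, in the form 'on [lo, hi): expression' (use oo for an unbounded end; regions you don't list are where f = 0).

linearity at 1/2, 1, 3/2 turns ℳ[f](s) into 4 summed integrals
segment 0 to 1/2 holds t/2; add its integral
segment [1/2, 1) carries 3*t**(5/2); integrate it
[1, 3/2) adds the kernel integral of 5*t**(5/2)
segment [3/2, 2) carries 5*t; integrate it

on [0, 1/2): t/2
on [1/2, 1): 3*t**(5/2)
on [1, 3/2): 5*t**(5/2)
on [3/2, 2): 5*t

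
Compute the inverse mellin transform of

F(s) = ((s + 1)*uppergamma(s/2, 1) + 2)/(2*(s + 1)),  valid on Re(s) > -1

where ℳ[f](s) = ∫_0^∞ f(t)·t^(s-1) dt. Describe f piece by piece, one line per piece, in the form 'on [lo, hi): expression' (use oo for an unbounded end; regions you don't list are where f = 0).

remove the power substitution first: sqrt(t) on [0, 1); exp(-t) on [1, ∞)
integrate the 2 segments split at 1, then add the results
over [0, 1), the kernel integral of t enters the sum
piece [1, ∞): integrate exp(-t**2) against the kernel

on [0, 1): t
on [1, oo): exp(-t**2)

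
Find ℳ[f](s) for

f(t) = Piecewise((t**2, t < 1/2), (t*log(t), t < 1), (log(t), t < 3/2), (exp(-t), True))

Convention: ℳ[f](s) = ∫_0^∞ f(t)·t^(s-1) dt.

f breaks at 1/2, 1, 3/2 into 4 integrals to sum
segment [0, 1/2) carries t**2; integrate it
segment 1/2 to 1 holds t*log(t); add its integral
piece [1, 3/2): integrate log(t) against the kernel
∫ over [3/2, ∞) of exp(-t)·t^(s-1) joins the sum

(4*2**s*s**2*(s + 2)*(s**2 + 2*s + 1)*uppergamma(s, 3/2) - 4*2**s*s**2*(s + 2) + 4*2**s*(s + 2)*(s**2 + 2*s + 1) + 3**s*s*(s + 2)*(-4*log(2) + 4*log(3))*(s**2 + 2*s + 1) - 4*3**s*(s + 2)*(s**2 + 2*s + 1) + s**3*(s + 2)*log(4) + s**2*(s + 2)*log(4) + 2*s**2*(s + 2) + s**2*(s**2 + 2*s + 1))/(4*2**s*s**2*(s + 2)*(s**2 + 2*s + 1))
  Re(s) > -2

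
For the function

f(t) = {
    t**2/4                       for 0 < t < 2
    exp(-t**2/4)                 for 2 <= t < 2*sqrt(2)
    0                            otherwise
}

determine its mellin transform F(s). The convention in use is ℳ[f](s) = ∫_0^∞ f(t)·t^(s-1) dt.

reversing the common scale on t: t**2 on [0, 1); exp(-t**2) on [1, sqrt(2))
peel off the power substitution: t on [0, 1); exp(-t) on [1, 2)
treat the 2 regions marked off by 2 separately and sum
∫ t**2/4·t^(s-1) over [0, 2)
the [2, 2*sqrt(2)) slice contributes ∫ exp(-t**2/4)·t^(s-1) dt

2**(s - 1)*((s + 2)*uppergamma(s/2, 1) - (s + 2)*uppergamma(s/2, 2) + 2)/(s + 2)
  Re(s) > -2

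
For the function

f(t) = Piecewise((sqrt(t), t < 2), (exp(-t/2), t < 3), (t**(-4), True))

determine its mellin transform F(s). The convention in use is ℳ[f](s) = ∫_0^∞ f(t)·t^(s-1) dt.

the 3 pieces separated at 2, 3 each add one integral
on [0, 2): add ∫ sqrt(t)·t^(s-1) dt
on [2, 3): add ∫ exp(-t/2)·t^(s-1) dt
∫ t**(-4)·t^(s-1) over [3, ∞)

(2**s*(s - 4)*(2*s + 1)*uppergamma(s, 1) - 2**s*(s - 4)*(2*s + 1)*uppergamma(s, 3/2) + 2*2**(s + 1/2)*(s - 4) - 3**s*(2*s + 1)/81)/((s - 4)*(2*s + 1))
  -1/2 < Re(s) < 4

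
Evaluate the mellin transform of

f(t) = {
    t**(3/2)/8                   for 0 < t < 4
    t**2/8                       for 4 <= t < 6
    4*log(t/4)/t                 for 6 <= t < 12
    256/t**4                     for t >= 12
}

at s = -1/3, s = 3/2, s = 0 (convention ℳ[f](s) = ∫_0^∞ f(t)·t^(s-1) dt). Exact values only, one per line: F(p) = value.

F(-1/3) = -6*2**(1/3)/35 - 6**(2/3)*log(2)/12 - 18**(1/3)*log(3)/24 - 1037*18**(1/3)/33696 + 6**(2/3)*log(3)/12 + 41*6**(2/3)/80
F(3/2) = -4304*sqrt(3)/135 - 40/21 + log(2**(8*sqrt(6))*3**(-8*sqrt(6) + 16*sqrt(3))) + 166*sqrt(6)/7
F(0) = log(6**(1/3)/2) + 365/162

strip the power substitution: t**3/8 on [0, 2); t**4/8 on [2, sqrt(6)); 4*log(t**2/4)/t**2 on [sqrt(6), 2*sqrt(3)); …
back out the common scale on t: t**3 on [0, 1); 2*t**4 on [1, sqrt(6)/2); log(t**2)/t**2 on [sqrt(6)/2, sqrt(3)); …
invert the power substitution to get t**(3/2) on [0, 1); 2*t**2 on [1, 3/2); log(t)/t on [3/2, 3); …
split f at 4, 6, 12: ℳ[f](s) collects 4 kernel integrals
segment 0 to 4 holds t**(3/2)/8; add its integral
segment [4, 6) carries t**2/8; integrate it
on [6, 12): add ∫ 4*log(t/4)/t·t^(s-1) dt
on [12, ∞): add ∫ 256/t**4·t^(s-1) dt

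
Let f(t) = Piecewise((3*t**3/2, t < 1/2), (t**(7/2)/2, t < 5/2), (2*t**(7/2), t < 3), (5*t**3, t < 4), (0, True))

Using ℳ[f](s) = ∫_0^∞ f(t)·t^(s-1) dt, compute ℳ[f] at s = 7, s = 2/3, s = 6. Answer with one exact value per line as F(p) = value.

F(7) = -9765625*sqrt(10)/14336 - sqrt(2)/43008 + 78732*sqrt(3)/7 + 10132756483/20480
F(2/3) = -405*3**(2/3)/11 - 225*2**(5/6)*5**(1/6)/32 - 3*2**(5/6)/800 + 972*3**(1/6)/25 + 61449*2**(1/3)/352
F(6) = -5859375*sqrt(10)/19456 - sqrt(2)/19456 + 78732*sqrt(3)/19 + 1241400323/9216

linearity at 1/2, 5/2, 3 turns ℳ[f](s) into 4 summed integrals
∫ 3*t**3/2·t^(s-1) over [0, 1/2)
the [1/2, 5/2) slice contributes ∫ t**(7/2)/2·t^(s-1) dt
piece [5/2, 3): integrate 2*t**(7/2) against the kernel
for t in [3, 4): the term is ∫ 5*t**3·t^(s-1)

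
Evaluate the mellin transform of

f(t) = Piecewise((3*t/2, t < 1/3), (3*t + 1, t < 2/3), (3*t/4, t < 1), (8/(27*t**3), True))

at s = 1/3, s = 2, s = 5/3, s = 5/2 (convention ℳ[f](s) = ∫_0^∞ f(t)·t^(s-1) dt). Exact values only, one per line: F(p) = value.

the common scale on t comes off first: t on [0, 1/2); 2*t + 1 on [1/2, 1); t/2 on [1, 3/2); …
f breaks at 1/3, 2/3, 1 into 4 integrals to sum
the [0, 1/3) slice contributes ∫ 3*t/2·t^(s-1) dt
the [1/3, 2/3) slice contributes ∫ (3*t + 1)·t^(s-1) dt
segment 2/3 to 1 holds 3*t/4; add its integral
segment 1 to ∞ holds 8/(27*t**3); add its integral

F(1/3) = 3**(2/3)*(-486 + 97*3**(1/3) + 594*2**(1/3))/432
F(2) = 11/12
F(5/3) = 3**(1/3)*(-378 + 725*3**(2/3) + 1116*2**(2/3))/4320
F(5/2) = -19*sqrt(3)/945 + 116*sqrt(6)/945 + 305/378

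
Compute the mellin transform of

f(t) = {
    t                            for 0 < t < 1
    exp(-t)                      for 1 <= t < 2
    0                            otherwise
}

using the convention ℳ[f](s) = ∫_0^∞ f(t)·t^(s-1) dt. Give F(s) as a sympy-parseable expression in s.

((s + 1)*uppergamma(s, 1) - (s + 1)*uppergamma(s, 2) + 1)/(s + 1)
  Re(s) > -1

cuts at 1: linearity sums the 2 kernel integrals
on [0, 1): add ∫ t·t^(s-1) dt
over [1, 2), the kernel integral of exp(-t) enters the sum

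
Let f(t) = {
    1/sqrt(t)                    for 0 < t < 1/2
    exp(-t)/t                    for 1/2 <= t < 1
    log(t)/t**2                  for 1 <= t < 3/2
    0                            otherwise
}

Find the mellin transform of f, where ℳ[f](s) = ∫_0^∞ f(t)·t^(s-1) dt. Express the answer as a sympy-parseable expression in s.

reversing the shared t-power: sqrt(t) on [0, 1/2); exp(-t) on [1/2, 1); log(t)/t on [1, 3/2)
breakpoints 1/2, 1: one integral from each of the 3 segments
∫ over [0, 1/2) of 1/sqrt(t)·t^(s-1) joins the sum
the [1/2, 1) slice contributes ∫ exp(-t)/t·t^(s-1) dt
on [1, 3/2): add ∫ log(t)/t**2·t^(s-1) dt

(9*2**s*(2*s - 1)*(-2*s + (s - 1)**2 + 3)*uppergamma(s - 1, 1/2) - 9*2**s*(2*s - 1)*(-2*s + (s - 1)**2 + 3)*uppergamma(s - 1, 1) + 9*2**s*(2*s - 1) + 4*3**s*(1 - 2*s) + 3**s*(s - 1)*(2*s - 1)*(-4*log(2) + 4*log(3)) + 3**s*(2*s - 1)*(-4*log(3) + 4*log(2)) + 18*sqrt(2)*(-2*s + (s - 1)**2 + 3))/(9*2**s*(2*s - 1)*(-2*s + (s - 1)**2 + 3))
  Re(s) > 1/2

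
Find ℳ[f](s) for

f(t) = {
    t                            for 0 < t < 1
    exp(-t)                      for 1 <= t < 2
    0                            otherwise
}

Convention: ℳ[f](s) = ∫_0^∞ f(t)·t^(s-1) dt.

((s + 1)*uppergamma(s, 1) - (s + 1)*uppergamma(s, 2) + 1)/(s + 1)
  Re(s) > -1

linearity at 1 turns ℳ[f](s) into 2 summed integrals
segment 0 to 1 holds t; add its integral
∫ exp(-t)·t^(s-1) over [1, 2)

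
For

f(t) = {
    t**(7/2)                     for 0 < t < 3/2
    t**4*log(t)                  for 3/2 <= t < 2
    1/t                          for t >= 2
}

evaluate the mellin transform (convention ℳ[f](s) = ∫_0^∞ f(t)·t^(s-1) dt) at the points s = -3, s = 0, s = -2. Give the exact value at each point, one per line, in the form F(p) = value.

F(-3) = -31/64 + log(8*sqrt(6)/9) + sqrt(6)
F(0) = -81*log(3)/64 - 47/256 + 27*sqrt(6)/56 + 337*log(2)/64
F(-2) = -9*log(3)/8 - 19/48 + sqrt(6)/2 + 25*log(2)/8

invert the shared t-power to get t**(5/2) on [0, 3/2); t**3*log(t) on [3/2, 2); t**(-2) on [2, ∞)
strip the shared t-power: sqrt(t) on [0, 3/2); t*log(t) on [3/2, 2); t**(-4) on [2, ∞)
f breaks at 3/2, 2 into 3 integrals to sum
the [0, 3/2) slice contributes ∫ t**(7/2)·t^(s-1) dt
[3/2, 2) adds the kernel integral of t**4*log(t)
piece [2, ∞): integrate 1/t against the kernel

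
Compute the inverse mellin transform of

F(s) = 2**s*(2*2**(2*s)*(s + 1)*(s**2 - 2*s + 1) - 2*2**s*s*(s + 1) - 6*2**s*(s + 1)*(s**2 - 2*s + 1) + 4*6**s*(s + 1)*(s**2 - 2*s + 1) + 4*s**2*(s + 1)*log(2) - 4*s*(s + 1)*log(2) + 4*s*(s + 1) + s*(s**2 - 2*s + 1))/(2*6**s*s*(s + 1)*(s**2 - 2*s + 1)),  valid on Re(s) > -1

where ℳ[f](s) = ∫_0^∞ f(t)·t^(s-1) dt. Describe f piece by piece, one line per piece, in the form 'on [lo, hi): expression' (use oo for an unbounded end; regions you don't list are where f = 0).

invert the common scale on t to get 3*t on [0, 1/6); log(3*t)/(3*t) on [1/6, 1/3); 3 on [1/3, 2/3); …
undo the common scale on t: t on [0, 1/2); log(t)/t on [1/2, 1); 3 on [1, 2); …
slice at 1/3, 2/3, 4/3, transform all 4 pieces, and sum them
piece [0, 1/3): integrate 3*t/2 against the kernel
∫ 2*log(3*t/2)/(3*t)·t^(s-1) over [1/3, 2/3)
on [2/3, 4/3): add ∫ 3·t^(s-1) dt
segment [4/3, 2) carries 2; integrate it

on [0, 1/3): 3*t/2
on [1/3, 2/3): 2*log(3*t/2)/(3*t)
on [2/3, 4/3): 3
on [4/3, 2): 2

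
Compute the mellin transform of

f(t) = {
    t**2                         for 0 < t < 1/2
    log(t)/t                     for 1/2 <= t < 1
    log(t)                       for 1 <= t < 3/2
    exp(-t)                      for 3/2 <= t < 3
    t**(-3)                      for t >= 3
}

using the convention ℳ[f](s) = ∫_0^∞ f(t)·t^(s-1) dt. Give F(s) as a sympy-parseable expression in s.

f breaks at 1/2, 1, 3/2, 3 into 5 integrals to sum
over [0, 1/2), the kernel integral of t**2 enters the sum
∫ over [1/2, 1) of log(t)/t·t^(s-1) joins the sum
on [1, 3/2) integrate f = log(t) against the kernel
piece [3/2, 3): integrate exp(-t) against the kernel
on [3, ∞) integrate f = t**(-3) against the kernel

(108*2**s*s**2*(s - 3)*(s + 2)*(s**2 - 2*s + 1)*uppergamma(s, 3/2) - 108*2**s*s**2*(s - 3)*(s + 2)*(s**2 - 2*s + 1)*uppergamma(s, 3) - 108*2**s*s**2*(s - 3)*(s + 2) + 108*2**s*(s - 3)*(s + 2)*(s**2 - 2*s + 1) - 108*3**s*s*(s - 3)*(s + 2)*(s**2 - 2*s + 1)*log(2) + 108*3**s*s*(s - 3)*(s + 2)*(s**2 - 2*s + 1)*log(3) - 108*3**s*(s - 3)*(s + 2)*(s**2 - 2*s + 1) - 4*6**s*s**2*(s + 2)*(s**2 - 2*s + 1) + 216*s**3*(s - 3)*(s + 2)*log(2) - 216*s**2*(s - 3)*(s + 2)*log(2) + 216*s**2*(s - 3)*(s + 2) + 27*s**2*(s - 3)*(s**2 - 2*s + 1))/(108*2**s*s**2*(s - 3)*(s + 2)*(s**2 - 2*s + 1))
  -2 < Re(s) < 3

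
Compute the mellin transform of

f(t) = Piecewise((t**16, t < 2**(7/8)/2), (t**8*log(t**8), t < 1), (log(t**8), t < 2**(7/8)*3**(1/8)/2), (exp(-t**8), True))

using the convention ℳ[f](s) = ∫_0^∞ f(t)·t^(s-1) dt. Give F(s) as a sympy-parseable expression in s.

back out the power substitution: t**8 on [0, 2**(3/4)/2); t**4*log(t**4) on [2**(3/4)/2, 1); log(t**4) on [1, 2**(3/4)*3**(1/4)/2); …
undo the power substitution: t**4 on [0, sqrt(2)/2); t**2*log(t**2) on [sqrt(2)/2, 1); log(t**2) on [1, sqrt(6)/2); …
reversing the power substitution: t**2 on [0, 1/2); t*log(t) on [1/2, 1); log(t) on [1, 3/2); …
treat the 4 regions marked off by 2**(7/8)/2, 1, 2**(7/8)*3**(1/8)/2 separately and sum
segment 0 to 2**(7/8)/2 holds t**16; add its integral
the [2**(7/8)/2, 1) slice contributes ∫ t**8*log(t**8)·t^(s-1) dt
segment 1 to 2**(7/8)*3**(1/8)/2 holds log(t**8); add its integral
between 2**(7/8)*3**(1/8)/2 and ∞ the integrand is exp(-t**8)·t^(s-1)

(2**(7/8)/2)**s*(2**(s/8)*s**2*(s + 16)*(s**2 + 16*s + 64)*uppergamma(s/8, 3/2) - 64*2**(s/8)*s**2*(s + 16) + 64*2**(s/8)*(s + 16)*(s**2 + 16*s + 64) + 3**(s/8)*s*(s + 16)*(-8*log(2) + 8*log(3))*(s**2 + 16*s + 64) - 64*3**(s/8)*(s + 16)*(s**2 + 16*s + 64) + 4*s**3*(s + 16)*log(2) + 32*s**2*(s + 16)*log(2) + 32*s**2*(s + 16) + 2*s**2*(s**2 + 16*s + 64))/(8*s**2*(s + 16)*(s**2 + 16*s + 64))
  Re(s) > -16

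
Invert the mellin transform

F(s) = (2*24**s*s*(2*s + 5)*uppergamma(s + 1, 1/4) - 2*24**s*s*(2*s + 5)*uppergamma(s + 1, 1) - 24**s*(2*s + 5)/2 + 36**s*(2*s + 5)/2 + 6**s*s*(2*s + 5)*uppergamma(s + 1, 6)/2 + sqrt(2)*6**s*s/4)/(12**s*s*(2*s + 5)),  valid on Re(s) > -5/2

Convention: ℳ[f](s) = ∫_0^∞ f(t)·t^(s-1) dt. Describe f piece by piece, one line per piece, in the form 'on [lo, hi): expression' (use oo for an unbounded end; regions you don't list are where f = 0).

on [0, 1/2): t**(5/2)
on [1/2, 2): t*exp(-t/2)
on [2, 3): 1/2
on [3, oo): t*exp(-2*t)

remove the shared t-power first: t**2 on [0, 1/2); sqrt(t)*exp(-t/2) on [1/2, 2); 1/(2*sqrt(t)) on [2, 3); …
remove the shared t-power first: t**(3/2) on [0, 1/2); exp(-t/2) on [1/2, 2); 1/(2*t) on [2, 3); …
treat the 4 regions marked off by 1/2, 2, 3 separately and sum
segment [0, 1/2) carries t**(5/2); integrate it
segment 1/2 to 2 holds t*exp(-t/2); add its integral
segment [2, 3) carries 1/2; integrate it
segment [3, ∞) carries t*exp(-2*t); integrate it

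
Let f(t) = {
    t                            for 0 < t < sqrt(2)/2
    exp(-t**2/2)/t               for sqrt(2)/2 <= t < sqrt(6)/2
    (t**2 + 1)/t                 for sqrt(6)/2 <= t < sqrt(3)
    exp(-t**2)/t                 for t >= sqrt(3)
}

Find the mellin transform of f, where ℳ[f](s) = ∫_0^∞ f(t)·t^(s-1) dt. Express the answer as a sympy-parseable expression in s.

2**(1/2 - s/2)*(3*2**s*(s - 1)*(s + 1)*uppergamma(s/2 - 1/2, 1/4) - 3*2**s*(s - 1)*(s + 1)*uppergamma(s/2 - 1/2, 3/4) + 3*2**(s/2 + 1/2)*(s - 1)*(s + 1)*uppergamma(s/2 - 1/2, 3) + 10*3**(s/2 + 1/2)*(1 - s) - 8*3**(s/2 + 1/2) + 8*6**(s/2 + 1/2)*(s - 1) + 4*6**(s/2 + 1/2) + 6*s - 6)/(12*(s - 1)*(s + 1))
  Re(s) > -1

the shared t-power comes off first: t**2 on [0, sqrt(2)/2); exp(-t**2/2) on [sqrt(2)/2, sqrt(6)/2); t**2 + 1 on [sqrt(6)/2, sqrt(3)); …
the power substitution comes off first: t on [0, 1/2); exp(-t/2) on [1/2, 3/2); t + 1 on [3/2, 3); …
decompose at sqrt(2)/2, sqrt(6)/2, sqrt(3); ℳ[f](s) sums the 4 pieces' integrals
segment [0, sqrt(2)/2) carries t; integrate it
between sqrt(2)/2 and sqrt(6)/2 the integrand is exp(-t**2/2)/t·t^(s-1)
segment sqrt(6)/2 to sqrt(3) holds (t**2 + 1)/t; add its integral
on [sqrt(3), ∞) integrate f = exp(-t**2)/t against the kernel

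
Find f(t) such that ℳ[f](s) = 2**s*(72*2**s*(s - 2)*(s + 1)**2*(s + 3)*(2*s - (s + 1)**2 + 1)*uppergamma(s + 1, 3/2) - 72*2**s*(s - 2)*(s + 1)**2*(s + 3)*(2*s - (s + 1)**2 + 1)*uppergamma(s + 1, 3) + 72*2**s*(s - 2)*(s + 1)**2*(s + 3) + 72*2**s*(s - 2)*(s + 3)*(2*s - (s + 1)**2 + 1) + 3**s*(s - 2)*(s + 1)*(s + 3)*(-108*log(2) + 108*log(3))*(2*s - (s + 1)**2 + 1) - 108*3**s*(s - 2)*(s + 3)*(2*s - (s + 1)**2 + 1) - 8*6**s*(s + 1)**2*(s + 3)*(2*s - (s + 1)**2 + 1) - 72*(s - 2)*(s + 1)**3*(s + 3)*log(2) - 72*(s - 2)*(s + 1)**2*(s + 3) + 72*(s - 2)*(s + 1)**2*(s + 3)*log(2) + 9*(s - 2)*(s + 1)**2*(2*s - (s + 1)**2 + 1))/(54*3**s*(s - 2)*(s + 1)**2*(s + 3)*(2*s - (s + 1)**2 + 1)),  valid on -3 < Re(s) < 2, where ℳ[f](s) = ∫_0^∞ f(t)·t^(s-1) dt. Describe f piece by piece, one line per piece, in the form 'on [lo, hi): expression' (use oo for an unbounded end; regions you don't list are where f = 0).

remove the shared t-power first: 9*t**2/16 on [0, 2/3); 4*log(3*t/4)/(3*t) on [2/3, 4/3); log(3*t/4) on [4/3, 2); …
reversing the common scale on t: 9*t**2/4 on [0, 1/3); 2*log(3*t/2)/(3*t) on [1/3, 2/3); log(3*t/2) on [2/3, 1); …
the common scale on t comes off first: t**2 on [0, 1/2); log(t)/t on [1/2, 1); log(t) on [1, 3/2); …
summing 5 kernel integrals split by 2/3, 4/3, 2, 4 yields ℳ[f](s)
on [0, 2/3) integrate f = 9*t**3/16 against the kernel
between 2/3 and 4/3 the integrand is 4*log(3*t/4)/3·t^(s-1)
for t in [4/3, 2): the term is ∫ t*log(3*t/4)·t^(s-1)
∫ over [2, 4) of t*exp(-3*t/4)·t^(s-1) joins the sum
for t in [4, ∞): the term is ∫ 64/(27*t**2)·t^(s-1)

on [0, 2/3): 9*t**3/16
on [2/3, 4/3): 4*log(3*t/4)/3
on [4/3, 2): t*log(3*t/4)
on [2, 4): t*exp(-3*t/4)
on [4, oo): 64/(27*t**2)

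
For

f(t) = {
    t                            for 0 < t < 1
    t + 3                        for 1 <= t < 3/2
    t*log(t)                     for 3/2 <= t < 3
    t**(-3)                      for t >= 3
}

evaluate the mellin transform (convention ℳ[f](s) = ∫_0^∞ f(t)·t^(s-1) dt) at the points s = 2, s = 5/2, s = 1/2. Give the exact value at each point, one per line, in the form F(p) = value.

F(2) = 17/24 + 9*log(2)/8 + 63*log(3)/8
F(5/2) = -226*sqrt(3)/147 - 27*sqrt(6)*log(3)/56 - 6/5 + 27*sqrt(6)*log(2)/56 + 3861*sqrt(6)/1960 + 54*sqrt(3)*log(3)/7
F(1/2) = -6 - 178*sqrt(3)/135 + log(2**(sqrt(6)/2)*3**(-sqrt(6)/2 + 2*sqrt(3))) + 23*sqrt(6)/6

cuts at 1, 3/2, 3: linearity sums the 4 kernel integrals
over [0, 1), the kernel integral of t enters the sum
∫ over [1, 3/2) of (t + 3)·t^(s-1) joins the sum
over [3/2, 3), the kernel integral of t*log(t) enters the sum
∫ over [3, ∞) of t**(-3)·t^(s-1) joins the sum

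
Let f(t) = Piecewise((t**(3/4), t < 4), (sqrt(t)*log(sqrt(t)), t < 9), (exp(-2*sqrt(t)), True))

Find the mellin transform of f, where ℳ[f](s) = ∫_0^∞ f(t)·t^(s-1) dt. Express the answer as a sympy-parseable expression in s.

2*(-4*144**s*s*(4*s + 3)*log(2) - 2*144**s*(4*s + 3)*log(2) + 2*144**s*(4*s + 3) + 4*144**s*sqrt(2)*(4*s**2 + 4*s + 1) + 6*324**s*s*(4*s + 3)*log(3) - 3*324**s*(4*s + 3) + 3*324**s*(4*s + 3)*log(3) + 9**s*(4*s + 3)*(4*s**2 + 4*s + 1)*uppergamma(2*s, 6))/(36**s*(4*s + 3)*(4*s**2 + 4*s + 1))
  Re(s) > -3/4

undo the power substitution: t**(3/2) on [0, 2); t*log(t) on [2, 3); exp(-2*t) on [3, ∞)
cuts at 4, 9: linearity sums the 3 kernel integrals
on [0, 4): add ∫ t**(3/4)·t^(s-1) dt
segment 4 to 9 holds sqrt(t)*log(sqrt(t)); add its integral
over [9, ∞), the kernel integral of exp(-2*sqrt(t)) enters the sum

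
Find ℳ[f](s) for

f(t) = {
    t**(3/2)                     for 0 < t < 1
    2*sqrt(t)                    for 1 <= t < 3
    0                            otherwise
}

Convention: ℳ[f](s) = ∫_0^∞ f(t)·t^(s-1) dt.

(4*sqrt(3)*3**s*(2*s + 3) - 4*s - 10)/((2*s + 1)*(2*s + 3))
  Re(s) > -3/2

summing 2 kernel integrals split by 1 yields ℳ[f](s)
∫ over [0, 1) of t**(3/2)·t^(s-1) joins the sum
the [1, 3) slice contributes ∫ 2*sqrt(t)·t^(s-1) dt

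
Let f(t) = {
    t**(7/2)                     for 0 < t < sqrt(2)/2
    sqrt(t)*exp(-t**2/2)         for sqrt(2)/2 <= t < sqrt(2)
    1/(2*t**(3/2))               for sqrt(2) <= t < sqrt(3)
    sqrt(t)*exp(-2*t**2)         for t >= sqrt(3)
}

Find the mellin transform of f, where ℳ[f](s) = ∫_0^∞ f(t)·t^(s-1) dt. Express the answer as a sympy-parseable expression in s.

12**(3/4 - s/2)*(-3*2**(s + 1/2)*6**(s/2 + 1/4)*(2*s - 3)*(2*s + 7)*uppergamma(s/2 + 1/4, 1) - 3*2**(s + 1/2)*6**(s/2 + 1/4)*(2*s + 7) + 3*24**(s/2 + 1/4)*(2*s - 3)*(2*s + 7)*uppergamma(s/2 + 1/4, 1/4) + 3*6**(s/2 + 1/4)*(2*s - 3)*(2*s + 7)*uppergamma(s/2 + 1/4, 6) + 3*sqrt(2)*6**(s/2 + 1/4)*(2*s - 3) + 2*6**(s + 1/2)*(2*s + 7))/(72*(2*s - 3)*(2*s + 7))
  Re(s) > -7/2

the shared t-power comes off first: t**3 on [0, sqrt(2)/2); exp(-t**2/2) on [sqrt(2)/2, sqrt(2)); 1/(2*t**2) on [sqrt(2), sqrt(3)); …
undo the power substitution: t**(3/2) on [0, 1/2); exp(-t/2) on [1/2, 2); 1/(2*t) on [2, 3); …
f breaks at sqrt(2)/2, sqrt(2), sqrt(3) into 4 integrals to sum
∫ over [0, sqrt(2)/2) of t**(7/2)·t^(s-1) joins the sum
for t in [sqrt(2)/2, sqrt(2)): the term is ∫ sqrt(t)*exp(-t**2/2)·t^(s-1)
segment sqrt(2) to sqrt(3) holds 1/(2*t**(3/2)); add its integral
on [sqrt(3), ∞): add ∫ sqrt(t)*exp(-2*t**2)·t^(s-1) dt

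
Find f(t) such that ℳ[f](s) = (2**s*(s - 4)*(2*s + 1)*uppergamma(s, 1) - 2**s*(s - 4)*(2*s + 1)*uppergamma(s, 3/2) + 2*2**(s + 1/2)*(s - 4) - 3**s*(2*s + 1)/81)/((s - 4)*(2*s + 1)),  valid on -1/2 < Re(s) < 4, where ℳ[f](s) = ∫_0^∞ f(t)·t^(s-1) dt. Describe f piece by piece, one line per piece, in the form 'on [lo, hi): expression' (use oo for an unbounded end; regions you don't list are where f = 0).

on [0, 2): sqrt(t)
on [2, 3): exp(-t/2)
on [3, oo): t**(-4)

cuts at 2, 3: linearity sums the 3 kernel integrals
between 0 and 2 the integrand is sqrt(t)·t^(s-1)
between 2 and 3 the integrand is exp(-t/2)·t^(s-1)
between 3 and ∞ the integrand is t**(-4)·t^(s-1)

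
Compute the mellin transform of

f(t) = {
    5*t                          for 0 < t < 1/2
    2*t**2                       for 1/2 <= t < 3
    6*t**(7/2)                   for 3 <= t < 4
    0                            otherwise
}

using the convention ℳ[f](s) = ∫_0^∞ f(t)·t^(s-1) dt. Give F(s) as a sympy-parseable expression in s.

linearity at 1/2, 3 turns ℳ[f](s) into 3 summed integrals
between 0 and 1/2 the integrand is 5*t·t^(s-1)
segment 1/2 to 3 holds 2*t**2; add its integral
segment 3 to 4 holds 6*t**(7/2); add its integral

(3072*2**(3*s)*(s + 1)*(s + 2) - 648*2**s*3**(s + 1/2)*(s + 1)*(s + 2) + 36*6**s*(s + 1)*(2*s + 7) - (s + 1)*(2*s + 7) + 5*(s + 2)*(2*s + 7))/(2*2**s*(s + 1)*(s + 2)*(2*s + 7))
  Re(s) > -1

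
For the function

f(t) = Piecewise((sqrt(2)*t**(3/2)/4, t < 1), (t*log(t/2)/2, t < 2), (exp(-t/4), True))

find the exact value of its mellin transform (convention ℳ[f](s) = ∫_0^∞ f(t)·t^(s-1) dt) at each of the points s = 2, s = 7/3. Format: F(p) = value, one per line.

F(2) = -7/18 + sqrt(2)/14 + log(2)/6 + 24*exp(-1/2)
F(7/3) = -9*2**(1/3)/25 + 9/200 + 3*sqrt(2)/46 + 3*log(2)/20 + 16*2**(2/3)*uppergamma(7/3, 1/2)

undo the common scale on t: t**(3/2) on [0, 1/2); t*log(t) on [1/2, 1); exp(-t/2) on [1, ∞)
summing 3 kernel integrals split by 1, 2 yields ℳ[f](s)
on [0, 1): add ∫ sqrt(2)*t**(3/2)/4·t^(s-1) dt
on [1, 2) integrate f = t*log(t/2)/2 against the kernel
for t in [2, ∞): the term is ∫ exp(-t/4)·t^(s-1)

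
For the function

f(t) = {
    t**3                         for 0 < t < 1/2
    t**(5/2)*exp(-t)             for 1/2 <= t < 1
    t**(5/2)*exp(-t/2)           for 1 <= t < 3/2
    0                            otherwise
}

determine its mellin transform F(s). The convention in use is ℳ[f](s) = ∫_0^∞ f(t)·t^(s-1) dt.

invert the shared t-power to get t**(5/2) on [0, 1/2); t**2*exp(-t) on [1/2, 1); t**2*exp(-t/2) on [1, 3/2)
peel off the shared t-power: sqrt(t) on [0, 1/2); exp(-t) on [1/2, 1); exp(-t/2) on [1, 3/2)
the 3 pieces separated at 1/2, 1 each add one integral
∫ t**3·t^(s-1) over [0, 1/2)
between 1/2 and 1 the integrand is t**(5/2)*exp(-t)·t^(s-1)
for t in [1, 3/2): the term is ∫ t**(5/2)*exp(-t/2)·t^(s-1)

2**(-s - 7/2)*(2**(s + 7/2)*(s + 3)*uppergamma(s + 5/2, 1/2) - 2**(s + 7/2)*(s + 3)*uppergamma(s + 5/2, 1) + 2**(2*s + 6)*(s + 3)*uppergamma(s + 5/2, 1/2) - 2**(2*s + 6)*(s + 3)*uppergamma(s + 5/2, 3/4) + sqrt(2))/(s + 3)
  Re(s) > -3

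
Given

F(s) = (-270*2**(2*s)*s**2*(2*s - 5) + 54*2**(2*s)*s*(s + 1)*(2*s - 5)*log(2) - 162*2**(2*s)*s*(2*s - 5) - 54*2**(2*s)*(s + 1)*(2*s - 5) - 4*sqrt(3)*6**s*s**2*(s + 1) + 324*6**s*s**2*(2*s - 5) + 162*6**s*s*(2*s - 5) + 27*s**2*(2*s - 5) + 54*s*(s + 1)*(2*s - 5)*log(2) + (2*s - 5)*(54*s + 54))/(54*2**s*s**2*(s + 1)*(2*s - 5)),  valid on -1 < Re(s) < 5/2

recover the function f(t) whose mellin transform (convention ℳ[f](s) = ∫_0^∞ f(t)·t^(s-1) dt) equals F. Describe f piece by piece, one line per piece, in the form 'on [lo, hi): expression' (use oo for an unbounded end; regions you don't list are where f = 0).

linearity at 1/2, 2, 3 turns ℳ[f](s) into 4 summed integrals
∫ over [0, 1/2) of t·t^(s-1) joins the sum
segment 1/2 to 2 holds log(t); add its integral
segment 2 to 3 holds (t + 3); add its integral
on [3, ∞): add ∫ t**(-5/2)·t^(s-1) dt

on [0, 1/2): t
on [1/2, 2): log(t)
on [2, 3): t + 3
on [3, oo): t**(-5/2)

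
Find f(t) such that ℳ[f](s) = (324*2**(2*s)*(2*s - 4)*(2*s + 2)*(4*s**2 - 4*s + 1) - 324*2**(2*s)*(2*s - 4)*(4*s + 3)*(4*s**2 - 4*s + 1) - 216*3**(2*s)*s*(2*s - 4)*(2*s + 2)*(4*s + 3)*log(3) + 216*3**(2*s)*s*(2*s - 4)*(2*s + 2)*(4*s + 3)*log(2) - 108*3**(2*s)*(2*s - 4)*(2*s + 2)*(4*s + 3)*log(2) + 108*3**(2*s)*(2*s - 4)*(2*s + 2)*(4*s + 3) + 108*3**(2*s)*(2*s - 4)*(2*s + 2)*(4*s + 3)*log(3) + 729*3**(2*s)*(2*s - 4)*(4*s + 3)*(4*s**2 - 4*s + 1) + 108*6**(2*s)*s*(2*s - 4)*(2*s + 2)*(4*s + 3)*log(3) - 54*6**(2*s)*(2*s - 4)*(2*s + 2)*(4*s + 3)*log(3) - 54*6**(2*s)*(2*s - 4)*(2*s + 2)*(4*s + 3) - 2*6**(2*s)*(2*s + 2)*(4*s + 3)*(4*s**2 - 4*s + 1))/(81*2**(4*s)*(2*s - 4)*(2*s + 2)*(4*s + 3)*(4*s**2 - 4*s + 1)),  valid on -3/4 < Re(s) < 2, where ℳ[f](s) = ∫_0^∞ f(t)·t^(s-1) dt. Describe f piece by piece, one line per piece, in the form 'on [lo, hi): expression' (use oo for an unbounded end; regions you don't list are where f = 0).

on [0, 1/4): 2*sqrt(2)*t**(3/4)
on [1/4, 9/16): 8*t
on [9/16, 9/4): log(2*sqrt(t))/(2*sqrt(t))
on [9/4, oo): 1/(16*t**2)

strip the power substitution: 2*sqrt(2)*t**(3/2) on [0, 1/2); 8*t**2 on [1/2, 3/4); log(2*t)/(2*t) on [3/4, 3/2); …
remove the common scale on t first: t**(3/2) on [0, 1); 2*t**2 on [1, 3/2); log(t)/t on [3/2, 3); …
treat the 4 regions marked off by 1/4, 9/16, 9/4 separately and sum
for t in [0, 1/4): the term is ∫ 2*sqrt(2)*t**(3/4)·t^(s-1)
segment 1/4 to 9/16 holds 8*t; add its integral
segment [9/16, 9/4) carries log(2*sqrt(t))/(2*sqrt(t)); integrate it
over [9/4, ∞), the kernel integral of 1/(16*t**2) enters the sum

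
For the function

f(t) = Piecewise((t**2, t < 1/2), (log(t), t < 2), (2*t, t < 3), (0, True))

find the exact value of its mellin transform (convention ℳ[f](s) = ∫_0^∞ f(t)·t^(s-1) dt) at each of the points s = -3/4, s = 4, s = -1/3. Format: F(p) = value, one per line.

F(-3/4) = 2**(3/4)*(-200*sqrt(2) - log(2**(15*sqrt(2) + 60)) + 89 + 180*6**(1/4))/45
F(4) = 257*log(2)/64 + 320281/3840
F(-1/3) = 3*2**(1/3)*(-50*2**(1/3) - log(2**(10*2**(1/3) + 20)) + 10*6**(2/3) + 61)/20

summing 3 kernel integrals split by 1/2, 2 yields ℳ[f](s)
over [0, 1/2), the kernel integral of t**2 enters the sum
on [1/2, 2) integrate f = log(t) against the kernel
on [2, 3): add ∫ 2*t·t^(s-1) dt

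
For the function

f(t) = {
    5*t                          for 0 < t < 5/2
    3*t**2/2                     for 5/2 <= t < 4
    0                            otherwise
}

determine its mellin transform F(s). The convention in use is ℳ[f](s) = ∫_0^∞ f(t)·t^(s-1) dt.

(192*2**(3*s)*(s + 1) - 75*5**s*(s + 1) + 100*5**s*(s + 2))/(8*2**s*(s + 1)*(s + 2))
  Re(s) > -1

f breaks at 5/2 into 2 integrals to sum
over [0, 5/2), the kernel integral of 5*t enters the sum
∫ 3*t**2/2·t^(s-1) over [5/2, 4)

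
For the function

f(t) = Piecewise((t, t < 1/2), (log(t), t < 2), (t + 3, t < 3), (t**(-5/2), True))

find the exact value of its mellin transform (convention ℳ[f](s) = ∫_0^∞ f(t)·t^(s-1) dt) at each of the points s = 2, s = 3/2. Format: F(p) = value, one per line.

F(2) = 2*sqrt(3)/3 + 17*log(2)/8 + 207/16
F(3/2) = sqrt(2)*(-1139 + 30*sqrt(2) + 270*log(2) + 864*sqrt(6))/180

split f at 1/2, 2, 3: ℳ[f](s) collects 4 kernel integrals
∫ t·t^(s-1) over [0, 1/2)
over [1/2, 2), the kernel integral of log(t) enters the sum
for t in [2, 3): the term is ∫ (t + 3)·t^(s-1)
on [3, ∞) integrate f = t**(-5/2) against the kernel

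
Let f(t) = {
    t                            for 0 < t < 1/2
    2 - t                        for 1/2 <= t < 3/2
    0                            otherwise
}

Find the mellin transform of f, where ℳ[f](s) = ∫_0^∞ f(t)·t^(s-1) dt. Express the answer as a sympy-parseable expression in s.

the 2 pieces separated at 1/2 each add one integral
on [0, 1/2): add ∫ t·t^(s-1) dt
between 1/2 and 3/2 the integrand is (2 - t)·t^(s-1)

(3**s*s + 4*3**s - 2*s - 4)/(2*2**s*s*(s + 1))
  Re(s) > -1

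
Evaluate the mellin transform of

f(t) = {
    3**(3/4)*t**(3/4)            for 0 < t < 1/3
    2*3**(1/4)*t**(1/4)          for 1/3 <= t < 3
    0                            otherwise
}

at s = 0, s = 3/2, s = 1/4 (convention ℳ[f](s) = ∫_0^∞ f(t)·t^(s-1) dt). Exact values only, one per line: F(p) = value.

F(0) = -20/3 + 8*sqrt(3)
F(3/2) = 72/7 - 44*sqrt(3)/567
F(1/4) = 3*3**(3/4)

the common scale on t comes off first: t**(3/4) on [0, 1); 2*t**(1/4) on [1, 9)
peel off the power substitution: t**(3/2) on [0, 1); 2*sqrt(t) on [1, 3)
f breaks at 1/3 into 2 integrals to sum
on [0, 1/3): add ∫ 3**(3/4)*t**(3/4)·t^(s-1) dt
segment [1/3, 3) carries 2*3**(1/4)*t**(1/4); integrate it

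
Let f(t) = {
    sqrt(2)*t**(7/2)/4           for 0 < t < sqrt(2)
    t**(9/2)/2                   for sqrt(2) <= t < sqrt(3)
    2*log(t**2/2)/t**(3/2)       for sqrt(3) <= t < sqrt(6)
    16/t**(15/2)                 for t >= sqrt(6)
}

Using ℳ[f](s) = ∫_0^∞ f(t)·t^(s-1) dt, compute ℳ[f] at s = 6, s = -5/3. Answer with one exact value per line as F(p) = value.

remove the shared t-power first: sqrt(2)*t**3/4 on [0, sqrt(2)); t**4/2 on [sqrt(2), sqrt(3)); 2*log(t**2/2)/t**2 on [sqrt(3), sqrt(6)); …
back out the power substitution: sqrt(2)*t**(3/2)/4 on [0, 2); t**2/2 on [2, 3); 2*log(t/2)/t on [3, 6); …
back out the common scale on t: t**(3/2) on [0, 1); 2*t**2 on [1, 3/2); log(t)/t on [3/2, 3); …
summing 4 kernel integrals split by sqrt(2), sqrt(3), sqrt(6) yields ℳ[f](s)
over [0, sqrt(2)), the kernel integral of sqrt(2)*t**(7/2)/4 enters the sum
∫ t**(9/2)/2·t^(s-1) over [sqrt(2), sqrt(3))
∫ over [sqrt(3), sqrt(6)) of 2*log(t**2/2)/t**(3/2)·t^(s-1) joins the sum
segment [sqrt(6), ∞) carries 16/t**(15/2); integrate it

F(6) = -16*6**(1/4)/3 - 272*2**(1/4)/399 + 841*3**(1/4)/63 + log(2**(4*3**(1/4))*3**(-4*3**(1/4) + 16*6**(1/4)))
F(-5/3) = -15*2**(5/12)/187 - 4*3**(5/12)*log(2)/57 - 6**(5/12)*log(3)/57 - 17459*6**(5/12)/1608255 + 4*3**(5/12)*log(3)/57 + 3521*3**(5/12)/6137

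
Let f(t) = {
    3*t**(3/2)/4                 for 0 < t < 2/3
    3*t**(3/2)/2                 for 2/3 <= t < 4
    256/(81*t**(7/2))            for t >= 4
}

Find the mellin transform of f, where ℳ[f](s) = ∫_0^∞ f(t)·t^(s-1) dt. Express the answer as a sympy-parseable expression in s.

(3880*12**s*s - 13620*12**s - 54*2**s*sqrt(6)*s + 189*2**s*sqrt(6))/(81*3**s*(4*s**2 - 8*s - 21))
  -3/2 < Re(s) < 7/2

strip the shared t-power: 3*t/4 on [0, 2/3); 3*t/2 on [2/3, 4); 256/(81*t**4) on [4, ∞)
undo the common scale on t: t/2 on [0, 1); t on [1, 6); 16/t**4 on [6, ∞)
invert the common scale on t to get t on [0, 1/2); 2*t on [1/2, 3); t**(-4) on [3, ∞)
decompose at 2/3, 4; ℳ[f](s) sums the 3 pieces' integrals
∫ over [0, 2/3) of 3*t**(3/2)/4·t^(s-1) joins the sum
∫ 3*t**(3/2)/2·t^(s-1) over [2/3, 4)
for t in [4, ∞): the term is ∫ 256/(81*t**(7/2))·t^(s-1)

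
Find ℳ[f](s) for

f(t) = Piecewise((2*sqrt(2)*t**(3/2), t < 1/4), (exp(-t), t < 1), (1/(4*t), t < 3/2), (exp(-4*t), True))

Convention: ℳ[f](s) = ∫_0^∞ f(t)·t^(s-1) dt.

remove the common scale on t first: t**(3/2) on [0, 1/2); exp(-t/2) on [1/2, 2); 1/(2*t) on [2, 3); …
integrate the 4 segments split at 1/4, 1, 3/2, then add the results
between 0 and 1/4 the integrand is 2*sqrt(2)*t**(3/2)·t^(s-1)
on [1/4, 1) integrate f = exp(-t) against the kernel
piece [1, 3/2): integrate 1/(4*t) against the kernel
on [3/2, ∞) integrate f = exp(-4*t) against the kernel

(24**s*(s - 1)*(2*s + 3)*uppergamma(s, 1/4) - 24**s*(s - 1)*(2*s + 3)*uppergamma(s, 1) - 24**s*(2*s + 3)/4 + 36**s*(2*s + 3)/6 + 6**s*(s - 1)*(2*s + 3)*uppergamma(s, 6) + sqrt(2)*6**s*(s - 1)/2)/(24**s*(s - 1)*(2*s + 3))
  Re(s) > -3/2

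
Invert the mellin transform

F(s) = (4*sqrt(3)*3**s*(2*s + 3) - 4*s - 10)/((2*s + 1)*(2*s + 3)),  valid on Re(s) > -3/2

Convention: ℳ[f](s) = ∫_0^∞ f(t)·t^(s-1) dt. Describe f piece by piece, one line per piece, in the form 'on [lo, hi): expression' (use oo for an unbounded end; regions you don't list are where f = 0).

decompose at 1; ℳ[f](s) sums the 2 pieces' integrals
on [0, 1) integrate f = t**(3/2) against the kernel
∫ over [1, 3) of 2*sqrt(t)·t^(s-1) joins the sum

on [0, 1): t**(3/2)
on [1, 3): 2*sqrt(t)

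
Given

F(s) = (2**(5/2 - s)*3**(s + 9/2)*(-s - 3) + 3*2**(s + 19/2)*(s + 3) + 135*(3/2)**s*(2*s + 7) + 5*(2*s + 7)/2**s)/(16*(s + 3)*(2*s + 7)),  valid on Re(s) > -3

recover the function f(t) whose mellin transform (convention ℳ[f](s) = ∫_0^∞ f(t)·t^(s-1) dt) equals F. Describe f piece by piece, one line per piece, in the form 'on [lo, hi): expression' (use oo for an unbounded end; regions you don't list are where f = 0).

slice at 1/2, 3/2, transform all 3 pieces, and sum them
[0, 1/2) adds the kernel integral of 5*t**3
piece [1/2, 3/2): integrate 5*t**3/2 against the kernel
the [3/2, 2) slice contributes ∫ 6*t**(7/2)·t^(s-1) dt

on [0, 1/2): 5*t**3
on [1/2, 3/2): 5*t**3/2
on [3/2, 2): 6*t**(7/2)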